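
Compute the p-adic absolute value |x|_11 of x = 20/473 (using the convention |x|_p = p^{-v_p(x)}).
|20/473|_11 = 11

Step 1 — compute v_11(x) by factoring powers of 11 out of the numerator and denominator: v_11(20/473) = -1. Step 2 — apply |x|_p = p^{-v_p(x)} = 11^{1} = 11.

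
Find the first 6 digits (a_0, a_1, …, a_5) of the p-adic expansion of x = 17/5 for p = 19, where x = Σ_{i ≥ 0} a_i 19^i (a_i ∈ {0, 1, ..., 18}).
(a_0, …, a_5) = (11, 11, 7, 11, 7, 11)

v_19(17/5) = 0 (numerator and denominator both coprime to 19), so x ∈ ℤ_19^×. Compute digits iteratively via a_i = x_i mod 19, x_{i+1} = (x_i − a_i)/19, with x_0 = x:
  x_0 = 17/5;  a_0 = 11;  x_1 = (x_0 − 11)/19 = -2/5
  x_1 = -2/5;  a_1 = 11;  x_2 = (x_1 − 11)/19 = -3/5
  x_2 = -3/5;  a_2 = 7;  x_3 = (x_2 − 7)/19 = -2/5
  x_3 = -2/5;  a_3 = 11;  x_4 = (x_3 − 11)/19 = -3/5
  x_4 = -3/5;  a_4 = 7;  x_5 = (x_4 − 7)/19 = -2/5
  x_5 = -2/5;  a_5 = 11;  x_6 = (x_5 − 11)/19 = -3/5
Digits: (11, 11, 7, 11, 7, 11).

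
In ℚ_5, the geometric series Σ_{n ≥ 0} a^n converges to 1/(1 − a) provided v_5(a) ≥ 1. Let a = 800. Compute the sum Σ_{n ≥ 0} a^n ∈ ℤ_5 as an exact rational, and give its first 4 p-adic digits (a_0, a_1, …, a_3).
Σ a^n = 1/(1 − a) = -1/799;  first 4 digits = (1, 0, 2, 1)

v_5(a) = 2 ≥ 1, so the series converges in ℤ_5 to 1/(1 − a) = 1/(1 − 800) = -1/799. Expand this rational in ℤ_5: compute digits iteratively via d_i = x_i mod 5, x_{i+1} = (x_i − d_i)/5. The first 4 digits are (1, 0, 2, 1).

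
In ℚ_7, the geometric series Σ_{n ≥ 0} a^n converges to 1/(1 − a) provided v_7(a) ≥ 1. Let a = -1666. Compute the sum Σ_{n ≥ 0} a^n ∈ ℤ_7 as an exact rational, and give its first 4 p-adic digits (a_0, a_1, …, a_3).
Σ a^n = 1/(1 − a) = 1/1667;  first 4 digits = (1, 0, 1, 2)

v_7(a) = 2 ≥ 1, so the series converges in ℤ_7 to 1/(1 − a) = 1/(1 − (-1666)) = 1/1667. Expand this rational in ℤ_7: compute digits iteratively via d_i = x_i mod 7, x_{i+1} = (x_i − d_i)/7. The first 4 digits are (1, 0, 1, 2).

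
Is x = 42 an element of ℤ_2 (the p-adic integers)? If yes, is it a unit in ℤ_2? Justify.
x ∈ ℤ_2 but not a unit; v_2(x) = 1 > 0

ℤ_2 = {x ∈ ℚ_2 : v_2(x) ≥ 0} and ℤ_2^× = {x ∈ ℤ_2 : v_2(x) = 0}. Here v_2(42) = v_2(num) − v_2(den) = 1; compare against these criteria.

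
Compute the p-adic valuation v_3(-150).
v_3(-150) = 1

v_3(n) is the largest exponent k such that 3^k divides n. Factor out: -150 = -3^1 · 50. (Sign doesn't affect v_p.) So v_3(-150) = 1.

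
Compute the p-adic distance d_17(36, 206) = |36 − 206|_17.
d_17(36, 206) = 1/17

Step 1 — x − y = 36 − 206 = -170. Step 2 — v_17(-170) = 1 (factor: -170 = −(17^1 · 10); the sign does not affect v_p). Step 3 — |x − y|_17 = 17^{-1} = 1/17.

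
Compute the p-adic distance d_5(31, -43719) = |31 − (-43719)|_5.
d_5(31, -43719) = 1/3125

Step 1 — x − y = 31 − (-43719) = 43750. Step 2 — v_5(43750) = 5 (factor: 43750 = (5^5 · 14); the sign does not affect v_p). Step 3 — |x − y|_5 = 5^{-5} = 1/3125.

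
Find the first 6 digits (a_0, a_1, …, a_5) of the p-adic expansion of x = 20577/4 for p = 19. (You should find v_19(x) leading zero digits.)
(a_0, …, a_5) = (0, 0, 0, 15, 4, 14)

v_19(20577/4) = 3, so a_0 = ... = a_2 = 0. Factor out: x = 19^3 · u with u = 3/4 a unit in ℤ_19. Expand u iteratively via a_{v+i} = u_i mod 19, u_{i+1} = (u_i − a_{v+i})/19:
  u_0 = 3/4;  a_3 = 15;  u_1 = (u_0 − 15)/19 = -3/4
  u_1 = -3/4;  a_4 = 4;  u_2 = (u_1 − 4)/19 = -1/4
  u_2 = -1/4;  a_5 = 14;  u_3 = (u_2 − 14)/19 = -3/4
Digits: (0, 0, 0, 15, 4, 14).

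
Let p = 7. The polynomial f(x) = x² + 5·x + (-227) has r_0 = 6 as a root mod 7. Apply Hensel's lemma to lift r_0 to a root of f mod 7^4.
r_3 = 1644 (mod 2401)

Hensel: r_{i+1} = r_i − f(r_i)·(f′(r_i))^{-1} mod 7^{i+2}, f′(x) = 2x + 5. Iterate:
  r_0 = 6 (mod 7)
  r_1 = 27 (mod 49)
  r_2 = 272 (mod 343)
  r_3 = 1644 (mod 2401)
Final: r = 1644 satisfies f(r) ≡ 0 mod 7^4.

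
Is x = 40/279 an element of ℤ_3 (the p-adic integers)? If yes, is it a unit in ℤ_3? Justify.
x ∉ ℤ_3 (v_3(x) = -2 < 0)

ℤ_3 = {x ∈ ℚ_3 : v_3(x) ≥ 0} and ℤ_3^× = {x ∈ ℤ_3 : v_3(x) = 0}. Here v_3(40/279) = v_3(num) − v_3(den) = -2; compare against these criteria.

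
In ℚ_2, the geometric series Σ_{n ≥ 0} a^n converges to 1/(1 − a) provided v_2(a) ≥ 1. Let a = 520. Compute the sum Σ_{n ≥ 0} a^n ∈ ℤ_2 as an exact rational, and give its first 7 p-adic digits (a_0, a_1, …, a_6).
Σ a^n = 1/(1 − a) = -1/519;  first 7 digits = (1, 0, 0, 1, 0, 0, 1)

v_2(a) = 3 ≥ 1, so the series converges in ℤ_2 to 1/(1 − a) = 1/(1 − 520) = -1/519. Expand this rational in ℤ_2: compute digits iteratively via d_i = x_i mod 2, x_{i+1} = (x_i − d_i)/2. The first 7 digits are (1, 0, 0, 1, 0, 0, 1).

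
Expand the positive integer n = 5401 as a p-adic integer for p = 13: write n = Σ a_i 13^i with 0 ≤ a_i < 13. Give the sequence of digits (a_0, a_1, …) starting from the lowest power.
(a_0, a_1, …) = (6, 12, 5, 2)

Repeated division by 13 gives the digits low-to-high: 5401 = 6 + 12·13^1 + 5·13^2 + 2·13^3. Digit sequence: (6, 12, 5, 2).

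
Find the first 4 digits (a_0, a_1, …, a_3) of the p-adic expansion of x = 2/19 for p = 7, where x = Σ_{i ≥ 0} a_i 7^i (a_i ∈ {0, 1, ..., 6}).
(a_0, …, a_3) = (6, 1, 6, 5)

v_7(2/19) = 0 (numerator and denominator both coprime to 7), so x ∈ ℤ_7^×. Compute digits iteratively via a_i = x_i mod 7, x_{i+1} = (x_i − a_i)/7, with x_0 = x:
  x_0 = 2/19;  a_0 = 6;  x_1 = (x_0 − 6)/7 = -16/19
  x_1 = -16/19;  a_1 = 1;  x_2 = (x_1 − 1)/7 = -5/19
  x_2 = -5/19;  a_2 = 6;  x_3 = (x_2 − 6)/7 = -17/19
  x_3 = -17/19;  a_3 = 5;  x_4 = (x_3 − 5)/7 = -16/19
Digits: (6, 1, 6, 5).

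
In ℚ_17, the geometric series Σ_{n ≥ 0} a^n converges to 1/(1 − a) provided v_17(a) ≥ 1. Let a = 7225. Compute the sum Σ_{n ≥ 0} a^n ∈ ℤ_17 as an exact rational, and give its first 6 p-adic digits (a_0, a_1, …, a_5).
Σ a^n = 1/(1 − a) = -1/7224;  first 6 digits = (1, 0, 8, 1, 13, 2)

v_17(a) = 2 ≥ 1, so the series converges in ℤ_17 to 1/(1 − a) = 1/(1 − 7225) = -1/7224. Expand this rational in ℤ_17: compute digits iteratively via d_i = x_i mod 17, x_{i+1} = (x_i − d_i)/17. The first 6 digits are (1, 0, 8, 1, 13, 2).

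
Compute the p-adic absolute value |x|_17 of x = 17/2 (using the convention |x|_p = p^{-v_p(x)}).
|17/2|_17 = 1/17

Step 1 — compute v_17(x) by factoring powers of 17 out of the numerator and denominator: v_17(17/2) = 1. Step 2 — apply |x|_p = p^{-v_p(x)} = 17^{-1} = 1/17.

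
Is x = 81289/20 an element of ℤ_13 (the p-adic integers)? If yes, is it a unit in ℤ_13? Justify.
x ∈ ℤ_13 but not a unit; v_13(x) = 3 > 0

ℤ_13 = {x ∈ ℚ_13 : v_13(x) ≥ 0} and ℤ_13^× = {x ∈ ℤ_13 : v_13(x) = 0}. Here v_13(81289/20) = v_13(num) − v_13(den) = 3; compare against these criteria.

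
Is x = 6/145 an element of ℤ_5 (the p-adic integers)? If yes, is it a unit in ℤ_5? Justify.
x ∉ ℤ_5 (v_5(x) = -1 < 0)

ℤ_5 = {x ∈ ℚ_5 : v_5(x) ≥ 0} and ℤ_5^× = {x ∈ ℤ_5 : v_5(x) = 0}. Here v_5(6/145) = v_5(num) − v_5(den) = -1; compare against these criteria.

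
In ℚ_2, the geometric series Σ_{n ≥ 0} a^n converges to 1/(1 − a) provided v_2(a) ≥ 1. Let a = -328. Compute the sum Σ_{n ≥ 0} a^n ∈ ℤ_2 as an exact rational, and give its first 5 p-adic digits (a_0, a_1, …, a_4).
Σ a^n = 1/(1 − a) = 1/329;  first 5 digits = (1, 0, 0, 1, 1)

v_2(a) = 3 ≥ 1, so the series converges in ℤ_2 to 1/(1 − a) = 1/(1 − (-328)) = 1/329. Expand this rational in ℤ_2: compute digits iteratively via d_i = x_i mod 2, x_{i+1} = (x_i − d_i)/2. The first 5 digits are (1, 0, 0, 1, 1).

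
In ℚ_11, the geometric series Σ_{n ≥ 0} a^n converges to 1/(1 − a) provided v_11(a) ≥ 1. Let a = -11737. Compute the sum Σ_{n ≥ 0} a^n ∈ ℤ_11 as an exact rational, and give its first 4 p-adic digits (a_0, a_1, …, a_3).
Σ a^n = 1/(1 − a) = 1/11738;  first 4 digits = (1, 0, 2, 2)

v_11(a) = 2 ≥ 1, so the series converges in ℤ_11 to 1/(1 − a) = 1/(1 − (-11737)) = 1/11738. Expand this rational in ℤ_11: compute digits iteratively via d_i = x_i mod 11, x_{i+1} = (x_i − d_i)/11. The first 4 digits are (1, 0, 2, 2).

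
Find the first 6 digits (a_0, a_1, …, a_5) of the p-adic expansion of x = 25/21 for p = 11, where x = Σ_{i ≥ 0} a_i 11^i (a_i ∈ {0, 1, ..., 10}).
(a_0, …, a_5) = (8, 2, 5, 10, 9, 8)

v_11(25/21) = 0 (numerator and denominator both coprime to 11), so x ∈ ℤ_11^×. Compute digits iteratively via a_i = x_i mod 11, x_{i+1} = (x_i − a_i)/11, with x_0 = x:
  x_0 = 25/21;  a_0 = 8;  x_1 = (x_0 − 8)/11 = -13/21
  x_1 = -13/21;  a_1 = 2;  x_2 = (x_1 − 2)/11 = -5/21
  x_2 = -5/21;  a_2 = 5;  x_3 = (x_2 − 5)/11 = -10/21
  x_3 = -10/21;  a_3 = 10;  x_4 = (x_3 − 10)/11 = -20/21
  x_4 = -20/21;  a_4 = 9;  x_5 = (x_4 − 9)/11 = -19/21
  x_5 = -19/21;  a_5 = 8;  x_6 = (x_5 − 8)/11 = -17/21
Digits: (8, 2, 5, 10, 9, 8).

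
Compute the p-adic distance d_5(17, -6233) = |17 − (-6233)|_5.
d_5(17, -6233) = 1/3125

Step 1 — x − y = 17 − (-6233) = 6250. Step 2 — v_5(6250) = 5 (factor: 6250 = (5^5 · 2); the sign does not affect v_p). Step 3 — |x − y|_5 = 5^{-5} = 1/3125.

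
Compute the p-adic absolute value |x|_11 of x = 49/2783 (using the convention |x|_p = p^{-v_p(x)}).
|49/2783|_11 = 121

Step 1 — compute v_11(x) by factoring powers of 11 out of the numerator and denominator: v_11(49/2783) = -2. Step 2 — apply |x|_p = p^{-v_p(x)} = 11^{2} = 121.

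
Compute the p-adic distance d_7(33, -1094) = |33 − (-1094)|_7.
d_7(33, -1094) = 1/49

Step 1 — x − y = 33 − (-1094) = 1127. Step 2 — v_7(1127) = 2 (factor: 1127 = (7^2 · 23); the sign does not affect v_p). Step 3 — |x − y|_7 = 7^{-2} = 1/49.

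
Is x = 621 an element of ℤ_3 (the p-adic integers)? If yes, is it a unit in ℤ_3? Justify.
x ∈ ℤ_3 but not a unit; v_3(x) = 3 > 0

ℤ_3 = {x ∈ ℚ_3 : v_3(x) ≥ 0} and ℤ_3^× = {x ∈ ℤ_3 : v_3(x) = 0}. Here v_3(621) = v_3(num) − v_3(den) = 3; compare against these criteria.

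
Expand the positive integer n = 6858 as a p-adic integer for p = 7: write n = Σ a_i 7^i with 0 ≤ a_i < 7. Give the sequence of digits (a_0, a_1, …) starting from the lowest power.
(a_0, a_1, …) = (5, 6, 6, 5, 2)

Repeated division by 7 gives the digits low-to-high: 6858 = 5 + 6·7^1 + 6·7^2 + 5·7^3 + 2·7^4. Digit sequence: (5, 6, 6, 5, 2).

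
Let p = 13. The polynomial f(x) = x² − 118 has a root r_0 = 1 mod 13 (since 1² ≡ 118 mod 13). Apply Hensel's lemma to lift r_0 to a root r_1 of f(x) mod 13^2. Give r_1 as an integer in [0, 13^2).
r_1 = 144 (mod 169)

Hensel's recurrence: r_{i+1} = r_i − f(r_i)·(f′(r_i))^{-1} mod 13^{i+2}, with f′(x) = 2x. Iterate:
  r_0 = 1 (mod 13)
  r_1 = 144 (mod 169)
Final: r_1 = 144, and one checks f(r_1) ≡ 0 mod 13^2.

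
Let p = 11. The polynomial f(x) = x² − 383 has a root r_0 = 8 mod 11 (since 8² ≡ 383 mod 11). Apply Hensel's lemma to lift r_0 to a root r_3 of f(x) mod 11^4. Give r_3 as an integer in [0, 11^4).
r_3 = 11107 (mod 14641)

Hensel's recurrence: r_{i+1} = r_i − f(r_i)·(f′(r_i))^{-1} mod 11^{i+2}, with f′(x) = 2x. Iterate:
  r_0 = 8 (mod 11)
  r_1 = 96 (mod 121)
  r_2 = 459 (mod 1331)
  r_3 = 11107 (mod 14641)
Final: r_3 = 11107, and one checks f(r_3) ≡ 0 mod 11^4.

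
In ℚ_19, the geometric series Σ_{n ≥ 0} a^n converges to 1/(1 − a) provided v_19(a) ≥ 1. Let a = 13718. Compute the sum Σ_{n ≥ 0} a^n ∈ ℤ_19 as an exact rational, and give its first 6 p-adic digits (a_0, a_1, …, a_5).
Σ a^n = 1/(1 − a) = -1/13717;  first 6 digits = (1, 0, 0, 2, 0, 0)

v_19(a) = 3 ≥ 1, so the series converges in ℤ_19 to 1/(1 − a) = 1/(1 − 13718) = -1/13717. Expand this rational in ℤ_19: compute digits iteratively via d_i = x_i mod 19, x_{i+1} = (x_i − d_i)/19. The first 6 digits are (1, 0, 0, 2, 0, 0).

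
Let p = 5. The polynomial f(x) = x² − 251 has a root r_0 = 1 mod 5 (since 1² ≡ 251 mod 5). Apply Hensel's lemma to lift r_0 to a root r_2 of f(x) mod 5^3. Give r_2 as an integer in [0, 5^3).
r_2 = 1 (mod 125)

Hensel's recurrence: r_{i+1} = r_i − f(r_i)·(f′(r_i))^{-1} mod 5^{i+2}, with f′(x) = 2x. Iterate:
  r_0 = 1 (mod 5)
  r_1 = 1 (mod 25)
  r_2 = 1 (mod 125)
Final: r_2 = 1, and one checks f(r_2) ≡ 0 mod 5^3.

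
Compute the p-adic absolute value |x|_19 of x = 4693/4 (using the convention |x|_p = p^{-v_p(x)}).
|4693/4|_19 = 1/361

Step 1 — compute v_19(x) by factoring powers of 19 out of the numerator and denominator: v_19(4693/4) = 2. Step 2 — apply |x|_p = p^{-v_p(x)} = 19^{-2} = 1/361.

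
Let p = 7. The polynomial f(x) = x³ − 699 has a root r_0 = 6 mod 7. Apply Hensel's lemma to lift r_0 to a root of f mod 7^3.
r_2 = 216 (mod 343)

Hensel: r_{i+1} = r_i − f(r_i)/f′(r_i) mod 7^{i+2}, where f′(x) = 3x². Iterate:
  r_0 = 6 (mod 7)
  r_1 = 20 (mod 49)
  r_2 = 216 (mod 343)
Final: r = 216 with f(r) ≡ 0 mod 7^3.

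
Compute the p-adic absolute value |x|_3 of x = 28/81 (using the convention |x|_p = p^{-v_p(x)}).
|28/81|_3 = 81

Step 1 — compute v_3(x) by factoring powers of 3 out of the numerator and denominator: v_3(28/81) = -4. Step 2 — apply |x|_p = p^{-v_p(x)} = 3^{4} = 81.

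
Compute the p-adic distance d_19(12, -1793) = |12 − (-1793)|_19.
d_19(12, -1793) = 1/361

Step 1 — x − y = 12 − (-1793) = 1805. Step 2 — v_19(1805) = 2 (factor: 1805 = (19^2 · 5); the sign does not affect v_p). Step 3 — |x − y|_19 = 19^{-2} = 1/361.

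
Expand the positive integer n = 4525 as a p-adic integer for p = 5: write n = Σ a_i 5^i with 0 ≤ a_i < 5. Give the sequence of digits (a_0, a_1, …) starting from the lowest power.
(a_0, a_1, …) = (0, 0, 1, 1, 2, 1)

Repeated division by 5 gives the digits low-to-high: 4525 = 1·5^2 + 1·5^3 + 2·5^4 + 1·5^5. Digit sequence: (0, 0, 1, 1, 2, 1).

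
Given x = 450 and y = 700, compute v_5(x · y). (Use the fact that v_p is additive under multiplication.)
v_5(315000) = 4

v_p(x) = 2 (factor: 450 = 5^2 · 18); v_p(y) = 2 (factor: 700 = 5^2 · 28). Additivity: v_p(xy) = v_p(x) + v_p(y) = 2 + 2 = 4. (Direct check: xy = 315000 = 5^4 · (504).)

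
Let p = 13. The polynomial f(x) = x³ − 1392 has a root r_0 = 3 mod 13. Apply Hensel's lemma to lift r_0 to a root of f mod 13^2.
r_1 = 16 (mod 169)

Hensel: r_{i+1} = r_i − f(r_i)/f′(r_i) mod 13^{i+2}, where f′(x) = 3x². Iterate:
  r_0 = 3 (mod 13)
  r_1 = 16 (mod 169)
Final: r = 16 with f(r) ≡ 0 mod 13^2.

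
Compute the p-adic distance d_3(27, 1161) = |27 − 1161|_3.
d_3(27, 1161) = 1/81

Step 1 — x − y = 27 − 1161 = -1134. Step 2 — v_3(-1134) = 4 (factor: -1134 = −(3^4 · 14); the sign does not affect v_p). Step 3 — |x − y|_3 = 3^{-4} = 1/81.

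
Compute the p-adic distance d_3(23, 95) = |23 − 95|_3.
d_3(23, 95) = 1/9

Step 1 — x − y = 23 − 95 = -72. Step 2 — v_3(-72) = 2 (factor: -72 = −(3^2 · 8); the sign does not affect v_p). Step 3 — |x − y|_3 = 3^{-2} = 1/9.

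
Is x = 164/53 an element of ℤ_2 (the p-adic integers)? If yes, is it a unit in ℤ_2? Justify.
x ∈ ℤ_2 but not a unit; v_2(x) = 2 > 0

ℤ_2 = {x ∈ ℚ_2 : v_2(x) ≥ 0} and ℤ_2^× = {x ∈ ℤ_2 : v_2(x) = 0}. Here v_2(164/53) = v_2(num) − v_2(den) = 2; compare against these criteria.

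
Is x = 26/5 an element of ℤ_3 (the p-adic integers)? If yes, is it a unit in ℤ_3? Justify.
x ∈ ℤ_3^× (unit); v_3(x) = 0

ℤ_3 = {x ∈ ℚ_3 : v_3(x) ≥ 0} and ℤ_3^× = {x ∈ ℤ_3 : v_3(x) = 0}. Here v_3(26/5) = v_3(num) − v_3(den) = 0; compare against these criteria.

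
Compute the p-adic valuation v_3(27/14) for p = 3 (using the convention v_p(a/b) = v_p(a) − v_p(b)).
v_3(27/14) = 3

Factor powers of 3 from the numerator and denominator of the reduced fraction: 27 = 3^3 · 1 and 14 = 3^0 · 14. Apply v_p(a/b) = v_p(a) − v_p(b): v_3(27/14) = 3 − 0 = 3.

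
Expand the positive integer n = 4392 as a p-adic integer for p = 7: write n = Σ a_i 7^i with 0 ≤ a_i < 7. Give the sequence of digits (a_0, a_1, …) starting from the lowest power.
(a_0, a_1, …) = (3, 4, 5, 5, 1)

Repeated division by 7 gives the digits low-to-high: 4392 = 3 + 4·7^1 + 5·7^2 + 5·7^3 + 1·7^4. Digit sequence: (3, 4, 5, 5, 1).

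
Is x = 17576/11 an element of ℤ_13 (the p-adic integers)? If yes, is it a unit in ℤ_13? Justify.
x ∈ ℤ_13 but not a unit; v_13(x) = 3 > 0

ℤ_13 = {x ∈ ℚ_13 : v_13(x) ≥ 0} and ℤ_13^× = {x ∈ ℤ_13 : v_13(x) = 0}. Here v_13(17576/11) = v_13(num) − v_13(den) = 3; compare against these criteria.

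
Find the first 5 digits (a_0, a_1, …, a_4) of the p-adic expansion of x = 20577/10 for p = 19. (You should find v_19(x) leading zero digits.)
(a_0, …, a_4) = (0, 0, 0, 6, 13)

v_19(20577/10) = 3, so a_0 = ... = a_2 = 0. Factor out: x = 19^3 · u with u = 3/10 a unit in ℤ_19. Expand u iteratively via a_{v+i} = u_i mod 19, u_{i+1} = (u_i − a_{v+i})/19:
  u_0 = 3/10;  a_3 = 6;  u_1 = (u_0 − 6)/19 = -3/10
  u_1 = -3/10;  a_4 = 13;  u_2 = (u_1 − 13)/19 = -7/10
Digits: (0, 0, 0, 6, 13).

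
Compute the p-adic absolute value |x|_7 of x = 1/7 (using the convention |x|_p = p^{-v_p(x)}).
|1/7|_7 = 7

Step 1 — compute v_7(x) by factoring powers of 7 out of the numerator and denominator: v_7(1/7) = -1. Step 2 — apply |x|_p = p^{-v_p(x)} = 7^{1} = 7.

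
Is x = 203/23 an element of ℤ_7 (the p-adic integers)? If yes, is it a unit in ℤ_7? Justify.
x ∈ ℤ_7 but not a unit; v_7(x) = 1 > 0

ℤ_7 = {x ∈ ℚ_7 : v_7(x) ≥ 0} and ℤ_7^× = {x ∈ ℤ_7 : v_7(x) = 0}. Here v_7(203/23) = v_7(num) − v_7(den) = 1; compare against these criteria.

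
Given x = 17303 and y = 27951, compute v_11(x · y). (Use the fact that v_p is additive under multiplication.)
v_11(483636153) = 6

v_p(x) = 3 (factor: 17303 = 11^3 · 13); v_p(y) = 3 (factor: 27951 = 11^3 · 21). Additivity: v_p(xy) = v_p(x) + v_p(y) = 3 + 3 = 6. (Direct check: xy = 483636153 = 11^6 · (273).)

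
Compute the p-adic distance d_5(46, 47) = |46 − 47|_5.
d_5(46, 47) = 1

Step 1 — x − y = 46 − 47 = -1. Step 2 — v_5(-1) = 0 (factor: -1 = −(5^0 · 1); the sign does not affect v_p). Step 3 — |x − y|_5 = 5^{0} = 1.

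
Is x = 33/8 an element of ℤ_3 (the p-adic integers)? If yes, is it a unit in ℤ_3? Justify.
x ∈ ℤ_3 but not a unit; v_3(x) = 1 > 0

ℤ_3 = {x ∈ ℚ_3 : v_3(x) ≥ 0} and ℤ_3^× = {x ∈ ℤ_3 : v_3(x) = 0}. Here v_3(33/8) = v_3(num) − v_3(den) = 1; compare against these criteria.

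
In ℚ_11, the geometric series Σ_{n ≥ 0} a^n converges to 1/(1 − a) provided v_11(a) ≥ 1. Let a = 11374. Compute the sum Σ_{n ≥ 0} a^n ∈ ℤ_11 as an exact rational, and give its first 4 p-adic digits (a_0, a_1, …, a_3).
Σ a^n = 1/(1 − a) = -1/11373;  first 4 digits = (1, 0, 6, 8)

v_11(a) = 2 ≥ 1, so the series converges in ℤ_11 to 1/(1 − a) = 1/(1 − 11374) = -1/11373. Expand this rational in ℤ_11: compute digits iteratively via d_i = x_i mod 11, x_{i+1} = (x_i − d_i)/11. The first 4 digits are (1, 0, 6, 8).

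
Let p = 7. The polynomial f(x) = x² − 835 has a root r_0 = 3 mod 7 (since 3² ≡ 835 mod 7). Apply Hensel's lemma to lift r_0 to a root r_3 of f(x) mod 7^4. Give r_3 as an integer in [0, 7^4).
r_3 = 647 (mod 2401)

Hensel's recurrence: r_{i+1} = r_i − f(r_i)·(f′(r_i))^{-1} mod 7^{i+2}, with f′(x) = 2x. Iterate:
  r_0 = 3 (mod 7)
  r_1 = 10 (mod 49)
  r_2 = 304 (mod 343)
  r_3 = 647 (mod 2401)
Final: r_3 = 647, and one checks f(r_3) ≡ 0 mod 7^4.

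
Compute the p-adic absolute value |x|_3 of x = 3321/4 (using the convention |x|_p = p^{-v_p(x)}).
|3321/4|_3 = 1/81

Step 1 — compute v_3(x) by factoring powers of 3 out of the numerator and denominator: v_3(3321/4) = 4. Step 2 — apply |x|_p = p^{-v_p(x)} = 3^{-4} = 1/81.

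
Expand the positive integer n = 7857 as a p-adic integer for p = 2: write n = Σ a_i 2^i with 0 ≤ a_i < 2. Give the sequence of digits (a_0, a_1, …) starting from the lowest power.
(a_0, a_1, …) = (1, 0, 0, 0, 1, 1, 0, 1, 0, 1, 1, 1, 1)

Repeated division by 2 gives the digits low-to-high: 7857 = 1 + 1·2^4 + 1·2^5 + 1·2^7 + 1·2^9 + 1·2^10 + 1·2^11 + 1·2^12. Digit sequence: (1, 0, 0, 0, 1, 1, 0, 1, 0, 1, 1, 1, 1).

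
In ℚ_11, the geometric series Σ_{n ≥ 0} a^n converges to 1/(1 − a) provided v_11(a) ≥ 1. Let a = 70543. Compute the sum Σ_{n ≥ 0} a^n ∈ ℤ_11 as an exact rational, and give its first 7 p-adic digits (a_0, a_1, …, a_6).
Σ a^n = 1/(1 − a) = -1/70542;  first 7 digits = (1, 0, 0, 9, 4, 0, 4)

v_11(a) = 3 ≥ 1, so the series converges in ℤ_11 to 1/(1 − a) = 1/(1 − 70543) = -1/70542. Expand this rational in ℤ_11: compute digits iteratively via d_i = x_i mod 11, x_{i+1} = (x_i − d_i)/11. The first 7 digits are (1, 0, 0, 9, 4, 0, 4).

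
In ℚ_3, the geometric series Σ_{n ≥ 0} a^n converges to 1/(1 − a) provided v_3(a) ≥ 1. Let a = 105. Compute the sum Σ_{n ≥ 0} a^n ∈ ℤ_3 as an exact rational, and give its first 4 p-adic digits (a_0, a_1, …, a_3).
Σ a^n = 1/(1 − a) = -1/104;  first 4 digits = (1, 2, 0, 0)

v_3(a) = 1 ≥ 1, so the series converges in ℤ_3 to 1/(1 − a) = 1/(1 − 105) = -1/104. Expand this rational in ℤ_3: compute digits iteratively via d_i = x_i mod 3, x_{i+1} = (x_i − d_i)/3. The first 4 digits are (1, 2, 0, 0).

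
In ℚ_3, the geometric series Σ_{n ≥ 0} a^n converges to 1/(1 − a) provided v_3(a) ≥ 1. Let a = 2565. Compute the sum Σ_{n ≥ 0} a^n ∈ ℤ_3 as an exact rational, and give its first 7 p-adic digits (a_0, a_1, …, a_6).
Σ a^n = 1/(1 − a) = -1/2564;  first 7 digits = (1, 0, 0, 2, 1, 1, 1)

v_3(a) = 3 ≥ 1, so the series converges in ℤ_3 to 1/(1 − a) = 1/(1 − 2565) = -1/2564. Expand this rational in ℤ_3: compute digits iteratively via d_i = x_i mod 3, x_{i+1} = (x_i − d_i)/3. The first 7 digits are (1, 0, 0, 2, 1, 1, 1).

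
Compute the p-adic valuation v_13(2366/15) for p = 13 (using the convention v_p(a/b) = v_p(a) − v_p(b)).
v_13(2366/15) = 2

Factor powers of 13 from the numerator and denominator of the reduced fraction: 2366 = 13^2 · 14 and 15 = 13^0 · 15. Apply v_p(a/b) = v_p(a) − v_p(b): v_13(2366/15) = 2 − 0 = 2.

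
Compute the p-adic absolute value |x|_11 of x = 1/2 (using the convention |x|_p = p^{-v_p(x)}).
|1/2|_11 = 1

Step 1 — compute v_11(x) by factoring powers of 11 out of the numerator and denominator: v_11(1/2) = 0. Step 2 — apply |x|_p = p^{-v_p(x)} = 11^{0} = 1.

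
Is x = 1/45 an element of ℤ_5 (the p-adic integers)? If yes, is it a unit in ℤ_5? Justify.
x ∉ ℤ_5 (v_5(x) = -1 < 0)

ℤ_5 = {x ∈ ℚ_5 : v_5(x) ≥ 0} and ℤ_5^× = {x ∈ ℤ_5 : v_5(x) = 0}. Here v_5(1/45) = v_5(num) − v_5(den) = -1; compare against these criteria.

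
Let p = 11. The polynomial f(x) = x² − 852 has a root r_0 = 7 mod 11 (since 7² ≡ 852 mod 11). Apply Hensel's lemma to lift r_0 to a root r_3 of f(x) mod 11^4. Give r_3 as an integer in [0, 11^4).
r_3 = 12778 (mod 14641)

Hensel's recurrence: r_{i+1} = r_i − f(r_i)·(f′(r_i))^{-1} mod 11^{i+2}, with f′(x) = 2x. Iterate:
  r_0 = 7 (mod 11)
  r_1 = 73 (mod 121)
  r_2 = 799 (mod 1331)
  r_3 = 12778 (mod 14641)
Final: r_3 = 12778, and one checks f(r_3) ≡ 0 mod 11^4.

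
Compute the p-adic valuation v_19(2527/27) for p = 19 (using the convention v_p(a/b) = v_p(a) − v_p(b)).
v_19(2527/27) = 2

Factor powers of 19 from the numerator and denominator of the reduced fraction: 2527 = 19^2 · 7 and 27 = 19^0 · 27. Apply v_p(a/b) = v_p(a) − v_p(b): v_19(2527/27) = 2 − 0 = 2.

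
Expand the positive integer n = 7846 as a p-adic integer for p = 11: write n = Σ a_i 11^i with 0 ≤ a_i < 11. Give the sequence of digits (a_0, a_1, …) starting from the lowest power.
(a_0, a_1, …) = (3, 9, 9, 5)

Repeated division by 11 gives the digits low-to-high: 7846 = 3 + 9·11^1 + 9·11^2 + 5·11^3. Digit sequence: (3, 9, 9, 5).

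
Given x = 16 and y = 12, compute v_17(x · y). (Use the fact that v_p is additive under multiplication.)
v_17(192) = 0

v_p(x) = 0 (factor: 16 = 17^0 · 16); v_p(y) = 0 (factor: 12 = 17^0 · 12). Additivity: v_p(xy) = v_p(x) + v_p(y) = 0 + 0 = 0. (Direct check: xy = 192 = 17^0 · (192).)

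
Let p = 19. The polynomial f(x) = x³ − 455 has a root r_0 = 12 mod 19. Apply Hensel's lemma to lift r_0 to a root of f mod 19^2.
r_1 = 50 (mod 361)

Hensel: r_{i+1} = r_i − f(r_i)/f′(r_i) mod 19^{i+2}, where f′(x) = 3x². Iterate:
  r_0 = 12 (mod 19)
  r_1 = 50 (mod 361)
Final: r = 50 with f(r) ≡ 0 mod 19^2.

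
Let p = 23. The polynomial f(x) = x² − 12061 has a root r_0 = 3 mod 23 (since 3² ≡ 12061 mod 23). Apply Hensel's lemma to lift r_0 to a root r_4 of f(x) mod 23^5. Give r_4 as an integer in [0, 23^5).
r_4 = 2120304 (mod 6436343)

Hensel's recurrence: r_{i+1} = r_i − f(r_i)·(f′(r_i))^{-1} mod 23^{i+2}, with f′(x) = 2x. Iterate:
  r_0 = 3 (mod 23)
  r_1 = 72 (mod 529)
  r_2 = 3246 (mod 12167)
  r_3 = 161417 (mod 279841)
  r_4 = 2120304 (mod 6436343)
Final: r_4 = 2120304, and one checks f(r_4) ≡ 0 mod 23^5.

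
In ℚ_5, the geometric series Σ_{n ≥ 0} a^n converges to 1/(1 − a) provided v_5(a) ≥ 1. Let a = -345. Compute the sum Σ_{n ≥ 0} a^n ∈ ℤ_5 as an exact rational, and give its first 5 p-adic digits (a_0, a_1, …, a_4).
Σ a^n = 1/(1 − a) = 1/346;  first 5 digits = (1, 1, 2, 0, 4)

v_5(a) = 1 ≥ 1, so the series converges in ℤ_5 to 1/(1 − a) = 1/(1 − (-345)) = 1/346. Expand this rational in ℤ_5: compute digits iteratively via d_i = x_i mod 5, x_{i+1} = (x_i − d_i)/5. The first 5 digits are (1, 1, 2, 0, 4).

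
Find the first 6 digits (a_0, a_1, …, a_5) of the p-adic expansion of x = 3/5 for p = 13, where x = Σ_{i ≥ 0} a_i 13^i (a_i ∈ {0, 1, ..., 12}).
(a_0, …, a_5) = (11, 7, 2, 5, 10, 7)

v_13(3/5) = 0 (numerator and denominator both coprime to 13), so x ∈ ℤ_13^×. Compute digits iteratively via a_i = x_i mod 13, x_{i+1} = (x_i − a_i)/13, with x_0 = x:
  x_0 = 3/5;  a_0 = 11;  x_1 = (x_0 − 11)/13 = -4/5
  x_1 = -4/5;  a_1 = 7;  x_2 = (x_1 − 7)/13 = -3/5
  x_2 = -3/5;  a_2 = 2;  x_3 = (x_2 − 2)/13 = -1/5
  x_3 = -1/5;  a_3 = 5;  x_4 = (x_3 − 5)/13 = -2/5
  x_4 = -2/5;  a_4 = 10;  x_5 = (x_4 − 10)/13 = -4/5
  x_5 = -4/5;  a_5 = 7;  x_6 = (x_5 − 7)/13 = -3/5
Digits: (11, 7, 2, 5, 10, 7).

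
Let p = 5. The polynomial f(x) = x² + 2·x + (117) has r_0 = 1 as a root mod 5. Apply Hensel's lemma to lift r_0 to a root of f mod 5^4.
r_3 = 121 (mod 625)

Hensel: r_{i+1} = r_i − f(r_i)·(f′(r_i))^{-1} mod 5^{i+2}, f′(x) = 2x + 2. Iterate:
  r_0 = 1 (mod 5)
  r_1 = 21 (mod 25)
  r_2 = 121 (mod 125)
  r_3 = 121 (mod 625)
Final: r = 121 satisfies f(r) ≡ 0 mod 5^4.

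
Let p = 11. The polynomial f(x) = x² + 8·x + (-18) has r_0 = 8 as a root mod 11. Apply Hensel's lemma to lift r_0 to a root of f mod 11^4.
r_3 = 10359 (mod 14641)

Hensel: r_{i+1} = r_i − f(r_i)·(f′(r_i))^{-1} mod 11^{i+2}, f′(x) = 2x + 8. Iterate:
  r_0 = 8 (mod 11)
  r_1 = 74 (mod 121)
  r_2 = 1042 (mod 1331)
  r_3 = 10359 (mod 14641)
Final: r = 10359 satisfies f(r) ≡ 0 mod 11^4.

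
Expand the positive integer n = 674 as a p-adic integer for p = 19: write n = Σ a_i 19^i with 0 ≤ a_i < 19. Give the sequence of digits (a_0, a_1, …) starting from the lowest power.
(a_0, a_1, …) = (9, 16, 1)

Repeated division by 19 gives the digits low-to-high: 674 = 9 + 16·19^1 + 1·19^2. Digit sequence: (9, 16, 1).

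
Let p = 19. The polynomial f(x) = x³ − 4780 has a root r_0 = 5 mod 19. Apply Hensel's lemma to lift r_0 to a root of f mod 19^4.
r_3 = 109065 (mod 130321)

Hensel: r_{i+1} = r_i − f(r_i)/f′(r_i) mod 19^{i+2}, where f′(x) = 3x². Iterate:
  r_0 = 5 (mod 19)
  r_1 = 43 (mod 361)
  r_2 = 6180 (mod 6859)
  r_3 = 109065 (mod 130321)
Final: r = 109065 with f(r) ≡ 0 mod 19^4.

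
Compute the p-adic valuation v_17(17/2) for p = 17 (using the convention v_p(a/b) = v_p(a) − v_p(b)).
v_17(17/2) = 1

Factor powers of 17 from the numerator and denominator of the reduced fraction: 17 = 17^1 · 1 and 2 = 17^0 · 2. Apply v_p(a/b) = v_p(a) − v_p(b): v_17(17/2) = 1 − 0 = 1.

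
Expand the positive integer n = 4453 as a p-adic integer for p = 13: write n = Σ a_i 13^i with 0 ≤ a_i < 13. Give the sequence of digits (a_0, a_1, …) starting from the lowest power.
(a_0, a_1, …) = (7, 4, 0, 2)

Repeated division by 13 gives the digits low-to-high: 4453 = 7 + 4·13^1 + 2·13^3. Digit sequence: (7, 4, 0, 2).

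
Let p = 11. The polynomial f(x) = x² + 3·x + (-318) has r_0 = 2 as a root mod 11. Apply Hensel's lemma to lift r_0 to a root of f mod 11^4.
r_3 = 12509 (mod 14641)

Hensel: r_{i+1} = r_i − f(r_i)·(f′(r_i))^{-1} mod 11^{i+2}, f′(x) = 2x + 3. Iterate:
  r_0 = 2 (mod 11)
  r_1 = 46 (mod 121)
  r_2 = 530 (mod 1331)
  r_3 = 12509 (mod 14641)
Final: r = 12509 satisfies f(r) ≡ 0 mod 11^4.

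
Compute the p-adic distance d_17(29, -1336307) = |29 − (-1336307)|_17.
d_17(29, -1336307) = 1/83521

Step 1 — x − y = 29 − (-1336307) = 1336336. Step 2 — v_17(1336336) = 4 (factor: 1336336 = (17^4 · 16); the sign does not affect v_p). Step 3 — |x − y|_17 = 17^{-4} = 1/83521.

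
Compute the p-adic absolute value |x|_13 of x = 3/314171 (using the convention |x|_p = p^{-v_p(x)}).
|3/314171|_13 = 28561

Step 1 — compute v_13(x) by factoring powers of 13 out of the numerator and denominator: v_13(3/314171) = -4. Step 2 — apply |x|_p = p^{-v_p(x)} = 13^{4} = 28561.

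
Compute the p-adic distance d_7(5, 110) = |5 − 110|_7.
d_7(5, 110) = 1/7

Step 1 — x − y = 5 − 110 = -105. Step 2 — v_7(-105) = 1 (factor: -105 = −(7^1 · 15); the sign does not affect v_p). Step 3 — |x − y|_7 = 7^{-1} = 1/7.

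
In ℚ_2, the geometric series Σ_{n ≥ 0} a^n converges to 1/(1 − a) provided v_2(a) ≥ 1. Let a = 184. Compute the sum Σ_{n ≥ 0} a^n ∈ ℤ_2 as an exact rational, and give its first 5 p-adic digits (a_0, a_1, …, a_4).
Σ a^n = 1/(1 − a) = -1/183;  first 5 digits = (1, 0, 0, 1, 1)

v_2(a) = 3 ≥ 1, so the series converges in ℤ_2 to 1/(1 − a) = 1/(1 − 184) = -1/183. Expand this rational in ℤ_2: compute digits iteratively via d_i = x_i mod 2, x_{i+1} = (x_i − d_i)/2. The first 5 digits are (1, 0, 0, 1, 1).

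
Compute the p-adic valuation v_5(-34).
v_5(-34) = 0

v_5(n) is the largest exponent k such that 5^k divides n. Factor out: -34 = -5^0 · 34. (Sign doesn't affect v_p.) So v_5(-34) = 0.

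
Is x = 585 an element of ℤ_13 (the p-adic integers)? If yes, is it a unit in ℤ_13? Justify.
x ∈ ℤ_13 but not a unit; v_13(x) = 1 > 0

ℤ_13 = {x ∈ ℚ_13 : v_13(x) ≥ 0} and ℤ_13^× = {x ∈ ℤ_13 : v_13(x) = 0}. Here v_13(585) = v_13(num) − v_13(den) = 1; compare against these criteria.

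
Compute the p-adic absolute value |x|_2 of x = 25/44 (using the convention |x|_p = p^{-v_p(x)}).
|25/44|_2 = 4

Step 1 — compute v_2(x) by factoring powers of 2 out of the numerator and denominator: v_2(25/44) = -2. Step 2 — apply |x|_p = p^{-v_p(x)} = 2^{2} = 4.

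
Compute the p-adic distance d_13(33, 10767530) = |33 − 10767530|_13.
d_13(33, 10767530) = 1/371293

Step 1 — x − y = 33 − 10767530 = -10767497. Step 2 — v_13(-10767497) = 5 (factor: -10767497 = −(13^5 · 29); the sign does not affect v_p). Step 3 — |x − y|_13 = 13^{-5} = 1/371293.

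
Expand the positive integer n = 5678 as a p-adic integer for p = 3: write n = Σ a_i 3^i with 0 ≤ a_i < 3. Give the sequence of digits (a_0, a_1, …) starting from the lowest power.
(a_0, a_1, …) = (2, 2, 0, 0, 1, 2, 1, 2)

Repeated division by 3 gives the digits low-to-high: 5678 = 2 + 2·3^1 + 1·3^4 + 2·3^5 + 1·3^6 + 2·3^7. Digit sequence: (2, 2, 0, 0, 1, 2, 1, 2).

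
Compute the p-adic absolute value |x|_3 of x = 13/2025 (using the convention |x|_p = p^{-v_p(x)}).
|13/2025|_3 = 81

Step 1 — compute v_3(x) by factoring powers of 3 out of the numerator and denominator: v_3(13/2025) = -4. Step 2 — apply |x|_p = p^{-v_p(x)} = 3^{4} = 81.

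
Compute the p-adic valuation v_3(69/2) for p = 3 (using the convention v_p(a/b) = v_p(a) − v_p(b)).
v_3(69/2) = 1

Factor powers of 3 from the numerator and denominator of the reduced fraction: 69 = 3^1 · 23 and 2 = 3^0 · 2. Apply v_p(a/b) = v_p(a) − v_p(b): v_3(69/2) = 1 − 0 = 1.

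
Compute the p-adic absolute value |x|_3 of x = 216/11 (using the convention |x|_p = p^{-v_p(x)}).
|216/11|_3 = 1/27

Step 1 — compute v_3(x) by factoring powers of 3 out of the numerator and denominator: v_3(216/11) = 3. Step 2 — apply |x|_p = p^{-v_p(x)} = 3^{-3} = 1/27.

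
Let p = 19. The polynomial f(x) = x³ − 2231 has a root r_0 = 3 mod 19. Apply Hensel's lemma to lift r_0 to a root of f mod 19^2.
r_1 = 98 (mod 361)

Hensel: r_{i+1} = r_i − f(r_i)/f′(r_i) mod 19^{i+2}, where f′(x) = 3x². Iterate:
  r_0 = 3 (mod 19)
  r_1 = 98 (mod 361)
Final: r = 98 with f(r) ≡ 0 mod 19^2.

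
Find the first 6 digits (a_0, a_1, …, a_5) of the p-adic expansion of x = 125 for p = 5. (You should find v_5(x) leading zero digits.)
(a_0, …, a_5) = (0, 0, 0, 1, 0, 0)

v_5(125) = 3, so a_0 = ... = a_2 = 0. Factor out: x = 5^3 · u with u = 1 a unit in ℤ_5. Expand u iteratively via a_{v+i} = u_i mod 5, u_{i+1} = (u_i − a_{v+i})/5:
  u_0 = 1;  a_3 = 1;  u_1 = (u_0 − 1)/5 = 0
  u_1 = 0;  a_4 = 0;  u_2 = (u_1 − 0)/5 = 0
  u_2 = 0;  a_5 = 0;  u_3 = (u_2 − 0)/5 = 0
Digits: (0, 0, 0, 1, 0, 0).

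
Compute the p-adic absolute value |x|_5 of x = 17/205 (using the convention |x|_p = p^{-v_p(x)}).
|17/205|_5 = 5

Step 1 — compute v_5(x) by factoring powers of 5 out of the numerator and denominator: v_5(17/205) = -1. Step 2 — apply |x|_p = p^{-v_p(x)} = 5^{1} = 5.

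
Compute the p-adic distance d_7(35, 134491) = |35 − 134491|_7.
d_7(35, 134491) = 1/16807

Step 1 — x − y = 35 − 134491 = -134456. Step 2 — v_7(-134456) = 5 (factor: -134456 = −(7^5 · 8); the sign does not affect v_p). Step 3 — |x − y|_7 = 7^{-5} = 1/16807.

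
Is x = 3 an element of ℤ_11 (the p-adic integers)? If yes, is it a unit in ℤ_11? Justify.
x ∈ ℤ_11^× (unit); v_11(x) = 0

ℤ_11 = {x ∈ ℚ_11 : v_11(x) ≥ 0} and ℤ_11^× = {x ∈ ℤ_11 : v_11(x) = 0}. Here v_11(3) = v_11(num) − v_11(den) = 0; compare against these criteria.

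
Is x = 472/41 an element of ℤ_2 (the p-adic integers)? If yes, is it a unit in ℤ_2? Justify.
x ∈ ℤ_2 but not a unit; v_2(x) = 3 > 0

ℤ_2 = {x ∈ ℚ_2 : v_2(x) ≥ 0} and ℤ_2^× = {x ∈ ℤ_2 : v_2(x) = 0}. Here v_2(472/41) = v_2(num) − v_2(den) = 3; compare against these criteria.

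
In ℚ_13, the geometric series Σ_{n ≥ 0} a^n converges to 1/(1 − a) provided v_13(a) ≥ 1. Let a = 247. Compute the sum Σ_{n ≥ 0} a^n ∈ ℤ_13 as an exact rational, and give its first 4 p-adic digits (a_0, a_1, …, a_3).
Σ a^n = 1/(1 − a) = -1/246;  first 4 digits = (1, 6, 11, 9)

v_13(a) = 1 ≥ 1, so the series converges in ℤ_13 to 1/(1 − a) = 1/(1 − 247) = -1/246. Expand this rational in ℤ_13: compute digits iteratively via d_i = x_i mod 13, x_{i+1} = (x_i − d_i)/13. The first 4 digits are (1, 6, 11, 9).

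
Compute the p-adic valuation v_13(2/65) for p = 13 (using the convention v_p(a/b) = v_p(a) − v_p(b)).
v_13(2/65) = -1

Factor powers of 13 from the numerator and denominator of the reduced fraction: 2 = 13^0 · 2 and 65 = 13^1 · 5. Apply v_p(a/b) = v_p(a) − v_p(b): v_13(2/65) = 0 − 1 = -1.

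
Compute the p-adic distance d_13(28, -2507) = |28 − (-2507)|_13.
d_13(28, -2507) = 1/169

Step 1 — x − y = 28 − (-2507) = 2535. Step 2 — v_13(2535) = 2 (factor: 2535 = (13^2 · 15); the sign does not affect v_p). Step 3 — |x − y|_13 = 13^{-2} = 1/169.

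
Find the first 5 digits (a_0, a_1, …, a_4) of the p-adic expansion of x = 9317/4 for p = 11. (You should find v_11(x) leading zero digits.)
(a_0, …, a_4) = (0, 0, 0, 10, 2)

v_11(9317/4) = 3, so a_0 = ... = a_2 = 0. Factor out: x = 11^3 · u with u = 7/4 a unit in ℤ_11. Expand u iteratively via a_{v+i} = u_i mod 11, u_{i+1} = (u_i − a_{v+i})/11:
  u_0 = 7/4;  a_3 = 10;  u_1 = (u_0 − 10)/11 = -3/4
  u_1 = -3/4;  a_4 = 2;  u_2 = (u_1 − 2)/11 = -1/4
Digits: (0, 0, 0, 10, 2).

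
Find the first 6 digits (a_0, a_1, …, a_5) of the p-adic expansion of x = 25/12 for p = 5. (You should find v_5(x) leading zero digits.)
(a_0, …, a_5) = (0, 0, 3, 4, 2, 4)

v_5(25/12) = 2, so a_0 = ... = a_1 = 0. Factor out: x = 5^2 · u with u = 1/12 a unit in ℤ_5. Expand u iteratively via a_{v+i} = u_i mod 5, u_{i+1} = (u_i − a_{v+i})/5:
  u_0 = 1/12;  a_2 = 3;  u_1 = (u_0 − 3)/5 = -7/12
  u_1 = -7/12;  a_3 = 4;  u_2 = (u_1 − 4)/5 = -11/12
  u_2 = -11/12;  a_4 = 2;  u_3 = (u_2 − 2)/5 = -7/12
  u_3 = -7/12;  a_5 = 4;  u_4 = (u_3 − 4)/5 = -11/12
Digits: (0, 0, 3, 4, 2, 4).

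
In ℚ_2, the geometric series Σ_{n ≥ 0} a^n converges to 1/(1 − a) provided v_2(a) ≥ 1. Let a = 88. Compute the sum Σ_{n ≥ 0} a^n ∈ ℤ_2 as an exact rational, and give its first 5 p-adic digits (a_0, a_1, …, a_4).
Σ a^n = 1/(1 − a) = -1/87;  first 5 digits = (1, 0, 0, 1, 1)

v_2(a) = 3 ≥ 1, so the series converges in ℤ_2 to 1/(1 − a) = 1/(1 − 88) = -1/87. Expand this rational in ℤ_2: compute digits iteratively via d_i = x_i mod 2, x_{i+1} = (x_i − d_i)/2. The first 5 digits are (1, 0, 0, 1, 1).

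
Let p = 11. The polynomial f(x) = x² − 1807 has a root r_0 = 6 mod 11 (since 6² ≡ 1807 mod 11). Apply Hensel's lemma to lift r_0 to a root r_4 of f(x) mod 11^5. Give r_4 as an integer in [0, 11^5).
r_4 = 116122 (mod 161051)

Hensel's recurrence: r_{i+1} = r_i − f(r_i)·(f′(r_i))^{-1} mod 11^{i+2}, with f′(x) = 2x. Iterate:
  r_0 = 6 (mod 11)
  r_1 = 83 (mod 121)
  r_2 = 325 (mod 1331)
  r_3 = 13635 (mod 14641)
  r_4 = 116122 (mod 161051)
Final: r_4 = 116122, and one checks f(r_4) ≡ 0 mod 11^5.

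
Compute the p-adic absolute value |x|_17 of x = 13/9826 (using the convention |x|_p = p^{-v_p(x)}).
|13/9826|_17 = 4913

Step 1 — compute v_17(x) by factoring powers of 17 out of the numerator and denominator: v_17(13/9826) = -3. Step 2 — apply |x|_p = p^{-v_p(x)} = 17^{3} = 4913.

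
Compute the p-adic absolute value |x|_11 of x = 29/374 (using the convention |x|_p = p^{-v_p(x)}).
|29/374|_11 = 11

Step 1 — compute v_11(x) by factoring powers of 11 out of the numerator and denominator: v_11(29/374) = -1. Step 2 — apply |x|_p = p^{-v_p(x)} = 11^{1} = 11.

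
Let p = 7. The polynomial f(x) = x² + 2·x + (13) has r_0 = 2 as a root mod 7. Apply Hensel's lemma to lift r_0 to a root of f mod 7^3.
r_2 = 268 (mod 343)

Hensel: r_{i+1} = r_i − f(r_i)·(f′(r_i))^{-1} mod 7^{i+2}, f′(x) = 2x + 2. Iterate:
  r_0 = 2 (mod 7)
  r_1 = 23 (mod 49)
  r_2 = 268 (mod 343)
Final: r = 268 satisfies f(r) ≡ 0 mod 7^3.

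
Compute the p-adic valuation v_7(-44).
v_7(-44) = 0

v_7(n) is the largest exponent k such that 7^k divides n. Factor out: -44 = -7^0 · 44. (Sign doesn't affect v_p.) So v_7(-44) = 0.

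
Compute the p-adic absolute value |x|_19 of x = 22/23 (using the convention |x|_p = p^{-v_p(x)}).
|22/23|_19 = 1

Step 1 — compute v_19(x) by factoring powers of 19 out of the numerator and denominator: v_19(22/23) = 0. Step 2 — apply |x|_p = p^{-v_p(x)} = 19^{0} = 1.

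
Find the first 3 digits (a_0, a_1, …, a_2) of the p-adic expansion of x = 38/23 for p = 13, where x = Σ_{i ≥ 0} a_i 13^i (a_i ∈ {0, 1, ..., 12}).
(a_0, …, a_2) = (9, 0, 9)

v_13(38/23) = 0 (numerator and denominator both coprime to 13), so x ∈ ℤ_13^×. Compute digits iteratively via a_i = x_i mod 13, x_{i+1} = (x_i − a_i)/13, with x_0 = x:
  x_0 = 38/23;  a_0 = 9;  x_1 = (x_0 − 9)/13 = -13/23
  x_1 = -13/23;  a_1 = 0;  x_2 = (x_1 − 0)/13 = -1/23
  x_2 = -1/23;  a_2 = 9;  x_3 = (x_2 − 9)/13 = -16/23
Digits: (9, 0, 9).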